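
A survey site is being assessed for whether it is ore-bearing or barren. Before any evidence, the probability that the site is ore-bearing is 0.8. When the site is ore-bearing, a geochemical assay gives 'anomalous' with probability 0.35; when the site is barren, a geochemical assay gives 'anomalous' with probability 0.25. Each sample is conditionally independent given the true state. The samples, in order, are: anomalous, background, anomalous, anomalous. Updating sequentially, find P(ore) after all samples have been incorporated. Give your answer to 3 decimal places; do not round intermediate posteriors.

After 'anomalous': P(ore) = 0.35·0.8000 / (0.35·0.8000 + 0.25·0.2000) ≈ 0.8485
After 'background': P(ore) = 0.65·0.8485 / (0.65·0.8485 + 0.75·0.1515) ≈ 0.8292
After 'anomalous': P(ore) = 0.35·0.8292 / (0.35·0.8292 + 0.25·0.1708) ≈ 0.8717
After 'anomalous': P(ore) = 0.35·0.8717 / (0.35·0.8717 + 0.25·0.1283) ≈ 0.9049

0.905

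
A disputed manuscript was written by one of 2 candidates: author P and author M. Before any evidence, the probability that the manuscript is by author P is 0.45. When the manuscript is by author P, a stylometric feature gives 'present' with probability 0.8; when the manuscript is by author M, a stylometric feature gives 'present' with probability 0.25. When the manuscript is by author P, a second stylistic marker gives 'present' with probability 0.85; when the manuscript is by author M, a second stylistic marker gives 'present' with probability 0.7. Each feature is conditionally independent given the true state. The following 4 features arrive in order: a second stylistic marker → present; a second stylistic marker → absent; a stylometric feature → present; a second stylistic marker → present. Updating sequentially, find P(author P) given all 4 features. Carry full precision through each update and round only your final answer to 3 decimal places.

0.659

Each posterior becomes the prior for the next update.
After a second stylistic marker='present': P(author P) = 0.85·0.4500 / (0.85·0.4500 + 0.7·0.5500) ≈ 0.4984
After a second stylistic marker='absent': P(author P) = 0.15·0.4984 / (0.15·0.4984 + 0.3·0.5016) ≈ 0.3319
After a stylometric feature='present': P(author P) = 0.8·0.3319 / (0.8·0.3319 + 0.25·0.6681) ≈ 0.6138
After a second stylistic marker='present': P(author P) = 0.85·0.6138 / (0.85·0.6138 + 0.7·0.3862) ≈ 0.6587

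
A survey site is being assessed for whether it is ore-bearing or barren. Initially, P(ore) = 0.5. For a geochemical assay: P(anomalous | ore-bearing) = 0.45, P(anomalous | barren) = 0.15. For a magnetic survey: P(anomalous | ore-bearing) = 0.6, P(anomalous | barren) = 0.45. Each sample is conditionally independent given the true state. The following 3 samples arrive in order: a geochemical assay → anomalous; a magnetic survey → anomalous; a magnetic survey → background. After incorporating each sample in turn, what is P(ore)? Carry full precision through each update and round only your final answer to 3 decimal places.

After a geochemical assay='anomalous': P(ore) = 0.45·0.5000 / (0.45·0.5000 + 0.15·0.5000) ≈ 0.7500
After a magnetic survey='anomalous': P(ore) = 0.6·0.7500 / (0.6·0.7500 + 0.45·0.2500) ≈ 0.8000
After a magnetic survey='background': P(ore) = 0.4·0.8000 / (0.4·0.8000 + 0.55·0.2000) ≈ 0.7442

0.744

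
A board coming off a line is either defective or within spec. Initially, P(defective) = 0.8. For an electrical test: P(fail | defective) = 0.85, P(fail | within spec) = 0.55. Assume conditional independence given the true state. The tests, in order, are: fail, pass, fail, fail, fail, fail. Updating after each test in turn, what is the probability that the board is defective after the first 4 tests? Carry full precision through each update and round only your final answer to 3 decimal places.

Apply Bayes' rule sequentially, carrying P(defective) forward.
After 'fail': P(defective) = 0.85·0.8000 / (0.85·0.8000 + 0.55·0.2000) ≈ 0.8608
After 'pass': P(defective) = 0.15·0.8608 / (0.15·0.8608 + 0.45·0.1392) ≈ 0.6733
After 'fail': P(defective) = 0.85·0.6733 / (0.85·0.6733 + 0.55·0.3267) ≈ 0.7610
After 'fail': P(defective) = 0.85·0.7610 / (0.85·0.7610 + 0.55·0.2390) ≈ 0.8311

0.831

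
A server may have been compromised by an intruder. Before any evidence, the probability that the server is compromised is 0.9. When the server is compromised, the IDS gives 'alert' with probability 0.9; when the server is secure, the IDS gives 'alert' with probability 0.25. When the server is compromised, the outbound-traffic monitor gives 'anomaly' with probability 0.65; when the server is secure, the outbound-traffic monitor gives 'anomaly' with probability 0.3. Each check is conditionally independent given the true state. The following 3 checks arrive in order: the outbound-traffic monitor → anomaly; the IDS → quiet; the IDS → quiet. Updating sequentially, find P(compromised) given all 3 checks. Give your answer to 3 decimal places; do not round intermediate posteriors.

0.257

After the outbound-traffic monitor='anomaly': P(compromised) = 0.65·0.9000 / (0.65·0.9000 + 0.3·0.1000) ≈ 0.9512
After the IDS='quiet': P(compromised) = 0.1·0.9512 / (0.1·0.9512 + 0.75·0.0488) ≈ 0.7222
After the IDS='quiet': P(compromised) = 0.1·0.7222 / (0.1·0.7222 + 0.75·0.2778) ≈ 0.2574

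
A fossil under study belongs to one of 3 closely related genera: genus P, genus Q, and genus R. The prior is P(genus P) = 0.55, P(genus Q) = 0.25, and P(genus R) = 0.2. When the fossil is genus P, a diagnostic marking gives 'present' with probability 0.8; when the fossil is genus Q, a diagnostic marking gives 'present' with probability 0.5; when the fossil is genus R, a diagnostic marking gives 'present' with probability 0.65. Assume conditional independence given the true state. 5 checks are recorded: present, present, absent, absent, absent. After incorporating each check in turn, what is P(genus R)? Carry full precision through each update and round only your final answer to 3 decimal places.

Each posterior becomes the prior for the next update.
After 'present': normaliser = 0.8·0.5500 + 0.5·0.2500 + 0.65·0.2000; P(genus P) ≈ 0.6331, P(genus Q) ≈ 0.1799, P(genus R) ≈ 0.1871
After 'present': normaliser = 0.8·0.6331 + 0.5·0.1799 + 0.65·0.1871; P(genus P) ≈ 0.7054, P(genus Q) ≈ 0.1253, P(genus R) ≈ 0.1693
After 'absent': normaliser = 0.2·0.7054 + 0.5·0.1253 + 0.35·0.1693; P(genus P) ≈ 0.5365, P(genus Q) ≈ 0.2381, P(genus R) ≈ 0.2254
After 'absent': normaliser = 0.2·0.5365 + 0.5·0.2381 + 0.35·0.2254; P(genus P) ≈ 0.3515, P(genus Q) ≈ 0.3901, P(genus R) ≈ 0.2584
After 'absent': normaliser = 0.2·0.3515 + 0.5·0.3901 + 0.35·0.2584; P(genus P) ≈ 0.1976, P(genus Q) ≈ 0.5482, P(genus R) ≈ 0.2542

0.254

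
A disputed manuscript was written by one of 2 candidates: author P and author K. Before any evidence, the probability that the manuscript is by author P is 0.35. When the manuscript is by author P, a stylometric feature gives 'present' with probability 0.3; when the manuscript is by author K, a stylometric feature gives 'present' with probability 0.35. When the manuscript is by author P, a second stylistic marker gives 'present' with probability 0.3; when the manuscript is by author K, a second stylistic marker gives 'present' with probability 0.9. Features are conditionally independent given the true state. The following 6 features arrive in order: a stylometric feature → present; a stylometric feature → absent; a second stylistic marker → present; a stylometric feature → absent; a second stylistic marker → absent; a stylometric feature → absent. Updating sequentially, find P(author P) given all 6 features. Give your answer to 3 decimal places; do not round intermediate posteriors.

After a stylometric feature='present': P(author P) = 0.3·0.3500 / (0.3·0.3500 + 0.35·0.6500) ≈ 0.3158
After a stylometric feature='absent': P(author P) = 0.7·0.3158 / (0.7·0.3158 + 0.65·0.6842) ≈ 0.3320
After a second stylistic marker='present': P(author P) = 0.3·0.3320 / (0.3·0.3320 + 0.9·0.6680) ≈ 0.1421
After a stylometric feature='absent': P(author P) = 0.7·0.1421 / (0.7·0.1421 + 0.65·0.8579) ≈ 0.1514
After a second stylistic marker='absent': P(author P) = 0.7·0.1514 / (0.7·0.1514 + 0.1·0.8486) ≈ 0.5554
After a stylometric feature='absent': P(author P) = 0.7·0.5554 / (0.7·0.5554 + 0.65·0.4446) ≈ 0.5736

0.574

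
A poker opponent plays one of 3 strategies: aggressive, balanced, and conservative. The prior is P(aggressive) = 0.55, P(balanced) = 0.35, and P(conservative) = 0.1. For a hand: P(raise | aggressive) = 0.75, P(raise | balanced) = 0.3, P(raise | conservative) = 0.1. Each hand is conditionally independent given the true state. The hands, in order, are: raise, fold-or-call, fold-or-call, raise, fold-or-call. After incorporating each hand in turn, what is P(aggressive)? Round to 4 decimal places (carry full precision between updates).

0.2953

Apply Bayes' rule sequentially, carrying P(aggressive) forward.
After 'raise': normaliser = 0.75·0.5500 + 0.3·0.3500 + 0.1·0.1000; P(aggressive) ≈ 0.7820, P(balanced) ≈ 0.1991, P(conservative) ≈ 0.0190
After 'fold-or-call': normaliser = 0.25·0.7820 + 0.7·0.1991 + 0.9·0.0190; P(aggressive) ≈ 0.5556, P(balanced) ≈ 0.3960, P(conservative) ≈ 0.0485
After 'fold-or-call': normaliser = 0.25·0.5556 + 0.7·0.3960 + 0.9·0.0485; P(aggressive) ≈ 0.3021, P(balanced) ≈ 0.6029, P(conservative) ≈ 0.0949
After 'raise': normaliser = 0.75·0.3021 + 0.3·0.6029 + 0.1·0.0949; P(aggressive) ≈ 0.5434, P(balanced) ≈ 0.4338, P(conservative) ≈ 0.0228
After 'fold-or-call': normaliser = 0.25·0.5434 + 0.7·0.4338 + 0.9·0.0228; P(aggressive) ≈ 0.2953, P(balanced) ≈ 0.6601, P(conservative) ≈ 0.0445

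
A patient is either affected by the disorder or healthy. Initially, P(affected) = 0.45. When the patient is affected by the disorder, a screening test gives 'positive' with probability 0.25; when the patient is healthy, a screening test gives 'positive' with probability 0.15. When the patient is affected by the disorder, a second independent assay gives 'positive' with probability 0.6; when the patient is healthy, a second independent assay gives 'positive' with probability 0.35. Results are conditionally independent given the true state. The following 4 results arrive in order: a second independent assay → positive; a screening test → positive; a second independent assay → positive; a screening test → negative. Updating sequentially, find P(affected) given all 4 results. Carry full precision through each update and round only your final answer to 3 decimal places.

0.780

After a second independent assay='positive': P(affected) = 0.6·0.4500 / (0.6·0.4500 + 0.35·0.5500) ≈ 0.5838
After a screening test='positive': P(affected) = 0.25·0.5838 / (0.25·0.5838 + 0.15·0.4162) ≈ 0.7004
After a second independent assay='positive': P(affected) = 0.6·0.7004 / (0.6·0.7004 + 0.35·0.2996) ≈ 0.8003
After a screening test='negative': P(affected) = 0.75·0.8003 / (0.75·0.8003 + 0.85·0.1997) ≈ 0.7795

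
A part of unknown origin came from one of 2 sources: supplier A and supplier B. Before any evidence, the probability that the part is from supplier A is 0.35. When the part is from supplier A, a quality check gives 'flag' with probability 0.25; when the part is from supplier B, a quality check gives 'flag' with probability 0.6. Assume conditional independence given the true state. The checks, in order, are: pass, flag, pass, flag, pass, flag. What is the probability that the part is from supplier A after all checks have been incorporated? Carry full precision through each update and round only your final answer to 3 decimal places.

0.204

After 'pass': P(supplier A) = 0.75·0.3500 / (0.75·0.3500 + 0.4·0.6500) ≈ 0.5024
After 'flag': P(supplier A) = 0.25·0.5024 / (0.25·0.5024 + 0.6·0.4976) ≈ 0.2961
After 'pass': P(supplier A) = 0.75·0.2961 / (0.75·0.2961 + 0.4·0.7039) ≈ 0.4410
After 'flag': P(supplier A) = 0.25·0.4410 / (0.25·0.4410 + 0.6·0.5590) ≈ 0.2474
After 'pass': P(supplier A) = 0.75·0.2474 / (0.75·0.2474 + 0.4·0.7526) ≈ 0.3813
After 'flag': P(supplier A) = 0.25·0.3813 / (0.25·0.3813 + 0.6·0.6187) ≈ 0.2043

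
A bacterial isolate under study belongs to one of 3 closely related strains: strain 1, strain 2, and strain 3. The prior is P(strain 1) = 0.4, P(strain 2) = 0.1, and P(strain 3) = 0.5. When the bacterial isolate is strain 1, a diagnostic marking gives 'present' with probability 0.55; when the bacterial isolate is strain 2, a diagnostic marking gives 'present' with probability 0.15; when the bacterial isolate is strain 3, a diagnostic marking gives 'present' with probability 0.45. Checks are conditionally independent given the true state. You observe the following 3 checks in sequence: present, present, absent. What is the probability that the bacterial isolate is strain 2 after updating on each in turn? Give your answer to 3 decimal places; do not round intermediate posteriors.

Each posterior becomes the prior for the next update.
After 'present': normaliser = 0.55·0.4000 + 0.15·0.1000 + 0.45·0.5000; P(strain 1) ≈ 0.4783, P(strain 2) ≈ 0.0326, P(strain 3) ≈ 0.4891
After 'present': normaliser = 0.55·0.4783 + 0.15·0.0326 + 0.45·0.4891; P(strain 1) ≈ 0.5390, P(strain 2) ≈ 0.0100, P(strain 3) ≈ 0.4510
After 'absent': normaliser = 0.45·0.5390 + 0.85·0.0100 + 0.55·0.4510; P(strain 1) ≈ 0.4859, P(strain 2) ≈ 0.0171, P(strain 3) ≈ 0.4970

0.017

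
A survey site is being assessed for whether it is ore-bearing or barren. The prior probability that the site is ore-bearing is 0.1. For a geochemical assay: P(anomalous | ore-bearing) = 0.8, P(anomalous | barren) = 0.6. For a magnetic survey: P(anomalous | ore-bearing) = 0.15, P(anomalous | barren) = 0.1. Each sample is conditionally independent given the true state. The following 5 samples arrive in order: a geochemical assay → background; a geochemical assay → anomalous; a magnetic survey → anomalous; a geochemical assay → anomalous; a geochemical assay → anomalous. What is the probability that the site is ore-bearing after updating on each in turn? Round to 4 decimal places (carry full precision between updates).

After a geochemical assay='background': P(ore) = 0.2·0.1000 / (0.2·0.1000 + 0.4·0.9000) ≈ 0.0526
After a geochemical assay='anomalous': P(ore) = 0.8·0.0526 / (0.8·0.0526 + 0.6·0.9474) ≈ 0.0690
After a magnetic survey='anomalous': P(ore) = 0.15·0.0690 / (0.15·0.0690 + 0.1·0.9310) ≈ 0.1000
After a geochemical assay='anomalous': P(ore) = 0.8·0.1000 / (0.8·0.1000 + 0.6·0.9000) ≈ 0.1290
After a geochemical assay='anomalous': P(ore) = 0.8·0.1290 / (0.8·0.1290 + 0.6·0.8710) ≈ 0.1649

0.1649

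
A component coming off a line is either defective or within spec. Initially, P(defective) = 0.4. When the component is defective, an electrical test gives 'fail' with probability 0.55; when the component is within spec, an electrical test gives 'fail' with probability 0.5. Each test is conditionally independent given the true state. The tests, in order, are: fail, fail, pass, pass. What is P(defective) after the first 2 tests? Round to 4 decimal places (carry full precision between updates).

0.4465

After 'fail': P(defective) = 0.55·0.4000 / (0.55·0.4000 + 0.5·0.6000) ≈ 0.4231
After 'fail': P(defective) = 0.55·0.4231 / (0.55·0.4231 + 0.5·0.5769) ≈ 0.4465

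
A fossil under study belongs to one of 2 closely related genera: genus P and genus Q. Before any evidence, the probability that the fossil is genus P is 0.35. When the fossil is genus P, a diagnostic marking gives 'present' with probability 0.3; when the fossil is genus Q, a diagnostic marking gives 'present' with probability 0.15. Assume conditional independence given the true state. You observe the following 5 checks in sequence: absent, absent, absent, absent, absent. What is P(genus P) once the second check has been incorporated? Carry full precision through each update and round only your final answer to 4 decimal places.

Each posterior becomes the prior for the next update.
After 'absent': P(genus P) = 0.7·0.3500 / (0.7·0.3500 + 0.85·0.6500) ≈ 0.3072
After 'absent': P(genus P) = 0.7·0.3072 / (0.7·0.3072 + 0.85·0.6928) ≈ 0.2675

0.2675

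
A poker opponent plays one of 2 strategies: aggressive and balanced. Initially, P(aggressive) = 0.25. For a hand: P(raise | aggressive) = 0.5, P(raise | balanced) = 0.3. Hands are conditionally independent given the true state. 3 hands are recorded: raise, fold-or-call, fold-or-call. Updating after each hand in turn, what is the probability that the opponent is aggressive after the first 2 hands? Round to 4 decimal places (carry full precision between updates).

0.2841

After 'raise': P(aggressive) = 0.5·0.2500 / (0.5·0.2500 + 0.3·0.7500) ≈ 0.3571
After 'fold-or-call': P(aggressive) = 0.5·0.3571 / (0.5·0.3571 + 0.7·0.6429) ≈ 0.2841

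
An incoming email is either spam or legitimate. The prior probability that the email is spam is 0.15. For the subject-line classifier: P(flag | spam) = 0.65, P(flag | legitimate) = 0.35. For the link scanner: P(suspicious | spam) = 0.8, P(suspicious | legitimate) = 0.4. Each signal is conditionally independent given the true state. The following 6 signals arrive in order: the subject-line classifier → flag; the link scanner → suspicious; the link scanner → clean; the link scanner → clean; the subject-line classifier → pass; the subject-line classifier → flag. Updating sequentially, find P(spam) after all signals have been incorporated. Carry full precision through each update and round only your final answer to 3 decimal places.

0.068

After the subject-line classifier='flag': P(spam) = 0.65·0.1500 / (0.65·0.1500 + 0.35·0.8500) ≈ 0.2468
After the link scanner='suspicious': P(spam) = 0.8·0.2468 / (0.8·0.2468 + 0.4·0.7532) ≈ 0.3959
After the link scanner='clean': P(spam) = 0.2·0.3959 / (0.2·0.3959 + 0.6·0.6041) ≈ 0.1793
After the link scanner='clean': P(spam) = 0.2·0.1793 / (0.2·0.1793 + 0.6·0.8207) ≈ 0.0679
After the subject-line classifier='pass': P(spam) = 0.35·0.0679 / (0.35·0.0679 + 0.65·0.9321) ≈ 0.0377
After the subject-line classifier='flag': P(spam) = 0.65·0.0377 / (0.65·0.0377 + 0.35·0.9623) ≈ 0.0679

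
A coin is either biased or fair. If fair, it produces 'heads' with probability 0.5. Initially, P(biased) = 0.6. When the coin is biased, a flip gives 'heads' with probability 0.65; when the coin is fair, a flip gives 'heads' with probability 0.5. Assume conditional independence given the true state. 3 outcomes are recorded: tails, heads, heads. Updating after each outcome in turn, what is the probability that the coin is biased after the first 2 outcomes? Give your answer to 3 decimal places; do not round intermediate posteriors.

0.577

After 'tails': P(biased) = 0.35·0.6000 / (0.35·0.6000 + 0.5·0.4000) ≈ 0.5122
After 'heads': P(biased) = 0.65·0.5122 / (0.65·0.5122 + 0.5·0.4878) ≈ 0.5772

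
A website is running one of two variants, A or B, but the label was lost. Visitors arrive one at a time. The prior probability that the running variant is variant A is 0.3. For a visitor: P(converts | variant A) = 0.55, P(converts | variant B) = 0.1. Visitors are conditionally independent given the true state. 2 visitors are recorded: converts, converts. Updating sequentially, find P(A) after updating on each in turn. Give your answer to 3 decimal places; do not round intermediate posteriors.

0.928

After 'converts': P(A) = 0.55·0.3000 / (0.55·0.3000 + 0.1·0.7000) ≈ 0.7021
After 'converts': P(A) = 0.55·0.7021 / (0.55·0.7021 + 0.1·0.2979) ≈ 0.9284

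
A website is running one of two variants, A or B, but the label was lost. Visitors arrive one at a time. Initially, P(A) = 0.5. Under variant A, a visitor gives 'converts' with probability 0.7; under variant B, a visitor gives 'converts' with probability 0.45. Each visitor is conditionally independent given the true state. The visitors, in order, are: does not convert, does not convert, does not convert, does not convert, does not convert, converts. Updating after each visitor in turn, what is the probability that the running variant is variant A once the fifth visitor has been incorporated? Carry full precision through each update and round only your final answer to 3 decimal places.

0.046

Apply Bayes' rule sequentially, carrying P(A) forward.
After 'does not convert': P(A) = 0.3·0.5000 / (0.3·0.5000 + 0.55·0.5000) ≈ 0.3529
After 'does not convert': P(A) = 0.3·0.3529 / (0.3·0.3529 + 0.55·0.6471) ≈ 0.2293
After 'does not convert': P(A) = 0.3·0.2293 / (0.3·0.2293 + 0.55·0.7707) ≈ 0.1396
After 'does not convert': P(A) = 0.3·0.1396 / (0.3·0.1396 + 0.55·0.8604) ≈ 0.0813
After 'does not convert': P(A) = 0.3·0.0813 / (0.3·0.0813 + 0.55·0.9187) ≈ 0.0461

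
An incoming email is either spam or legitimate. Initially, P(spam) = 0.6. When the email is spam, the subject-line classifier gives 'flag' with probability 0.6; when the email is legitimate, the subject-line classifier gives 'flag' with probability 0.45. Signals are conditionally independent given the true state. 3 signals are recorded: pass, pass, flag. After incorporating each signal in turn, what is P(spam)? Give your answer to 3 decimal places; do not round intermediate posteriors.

0.514

Each posterior becomes the prior for the next update.
After 'pass': P(spam) = 0.4·0.6000 / (0.4·0.6000 + 0.55·0.4000) ≈ 0.5217
After 'pass': P(spam) = 0.4·0.5217 / (0.4·0.5217 + 0.55·0.4783) ≈ 0.4424
After 'flag': P(spam) = 0.6·0.4424 / (0.6·0.4424 + 0.45·0.5576) ≈ 0.5141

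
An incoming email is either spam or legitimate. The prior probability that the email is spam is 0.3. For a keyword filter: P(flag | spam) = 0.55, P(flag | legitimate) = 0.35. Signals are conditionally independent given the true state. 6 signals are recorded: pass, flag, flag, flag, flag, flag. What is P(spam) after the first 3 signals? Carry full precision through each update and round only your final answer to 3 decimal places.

0.423

Apply Bayes' rule sequentially, carrying P(spam) forward.
After 'pass': P(spam) = 0.45·0.3000 / (0.45·0.3000 + 0.65·0.7000) ≈ 0.2288
After 'flag': P(spam) = 0.55·0.2288 / (0.55·0.2288 + 0.35·0.7712) ≈ 0.3180
After 'flag': P(spam) = 0.55·0.3180 / (0.55·0.3180 + 0.35·0.6820) ≈ 0.4229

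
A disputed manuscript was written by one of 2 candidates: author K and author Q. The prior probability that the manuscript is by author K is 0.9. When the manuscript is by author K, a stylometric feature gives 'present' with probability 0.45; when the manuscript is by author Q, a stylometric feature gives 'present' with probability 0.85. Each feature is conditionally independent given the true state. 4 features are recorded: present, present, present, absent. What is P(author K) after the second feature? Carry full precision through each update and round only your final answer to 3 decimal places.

After 'present': P(author K) = 0.45·0.9000 / (0.45·0.9000 + 0.85·0.1000) ≈ 0.8265
After 'present': P(author K) = 0.45·0.8265 / (0.45·0.8265 + 0.85·0.1735) ≈ 0.7161

0.716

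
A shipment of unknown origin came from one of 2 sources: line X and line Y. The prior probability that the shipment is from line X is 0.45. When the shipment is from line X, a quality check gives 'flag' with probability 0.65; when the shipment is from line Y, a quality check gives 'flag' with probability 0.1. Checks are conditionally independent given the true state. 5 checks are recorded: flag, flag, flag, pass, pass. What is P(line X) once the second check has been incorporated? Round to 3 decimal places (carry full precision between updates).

0.972

After 'flag': P(line X) = 0.65·0.4500 / (0.65·0.4500 + 0.1·0.5500) ≈ 0.8417
After 'flag': P(line X) = 0.65·0.8417 / (0.65·0.8417 + 0.1·0.1583) ≈ 0.9719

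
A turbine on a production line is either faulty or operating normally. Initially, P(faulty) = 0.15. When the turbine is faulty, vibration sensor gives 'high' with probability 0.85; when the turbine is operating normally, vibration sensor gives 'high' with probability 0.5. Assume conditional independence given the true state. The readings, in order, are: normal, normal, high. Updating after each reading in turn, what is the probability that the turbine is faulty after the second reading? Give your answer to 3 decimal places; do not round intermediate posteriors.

Each posterior becomes the prior for the next update.
After 'normal': P(faulty) = 0.15·0.1500 / (0.15·0.1500 + 0.5·0.8500) ≈ 0.0503
After 'normal': P(faulty) = 0.15·0.0503 / (0.15·0.0503 + 0.5·0.9497) ≈ 0.0156

0.016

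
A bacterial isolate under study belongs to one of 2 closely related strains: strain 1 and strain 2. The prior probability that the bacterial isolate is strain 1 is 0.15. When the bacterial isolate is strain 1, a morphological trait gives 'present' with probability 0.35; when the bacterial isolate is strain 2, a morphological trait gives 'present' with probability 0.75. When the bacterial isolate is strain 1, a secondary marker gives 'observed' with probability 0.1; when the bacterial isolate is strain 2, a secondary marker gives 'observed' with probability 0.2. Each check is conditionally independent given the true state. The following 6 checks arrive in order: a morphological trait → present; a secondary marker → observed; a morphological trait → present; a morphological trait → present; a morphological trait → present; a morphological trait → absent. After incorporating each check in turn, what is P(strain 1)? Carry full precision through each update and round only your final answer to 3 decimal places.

0.011

After a morphological trait='present': P(strain 1) = 0.35·0.1500 / (0.35·0.1500 + 0.75·0.8500) ≈ 0.0761
After a secondary marker='observed': P(strain 1) = 0.1·0.0761 / (0.1·0.0761 + 0.2·0.9239) ≈ 0.0395
After a morphological trait='present': P(strain 1) = 0.35·0.0395 / (0.35·0.0395 + 0.75·0.9605) ≈ 0.0189
After a morphological trait='present': P(strain 1) = 0.35·0.0189 / (0.35·0.0189 + 0.75·0.9811) ≈ 0.0089
After a morphological trait='present': P(strain 1) = 0.35·0.0089 / (0.35·0.0089 + 0.75·0.9911) ≈ 0.0042
After a morphological trait='absent': P(strain 1) = 0.65·0.0042 / (0.65·0.0042 + 0.25·0.9958) ≈ 0.0108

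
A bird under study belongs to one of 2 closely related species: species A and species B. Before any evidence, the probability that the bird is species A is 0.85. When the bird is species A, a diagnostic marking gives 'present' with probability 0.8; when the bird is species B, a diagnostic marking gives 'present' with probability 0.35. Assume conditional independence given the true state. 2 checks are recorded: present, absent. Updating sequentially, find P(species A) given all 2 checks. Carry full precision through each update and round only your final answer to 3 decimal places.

After 'present': P(species A) = 0.8·0.8500 / (0.8·0.8500 + 0.35·0.1500) ≈ 0.9283
After 'absent': P(species A) = 0.2·0.9283 / (0.2·0.9283 + 0.65·0.0717) ≈ 0.7994

0.799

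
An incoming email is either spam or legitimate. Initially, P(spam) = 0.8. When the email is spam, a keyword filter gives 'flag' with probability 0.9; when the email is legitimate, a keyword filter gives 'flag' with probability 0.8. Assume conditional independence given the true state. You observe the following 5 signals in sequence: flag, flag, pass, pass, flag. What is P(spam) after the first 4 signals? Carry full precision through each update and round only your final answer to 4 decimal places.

After 'flag': P(spam) = 0.9·0.8000 / (0.9·0.8000 + 0.8·0.2000) ≈ 0.8182
After 'flag': P(spam) = 0.9·0.8182 / (0.9·0.8182 + 0.8·0.1818) ≈ 0.8351
After 'pass': P(spam) = 0.1·0.8351 / (0.1·0.8351 + 0.2·0.1649) ≈ 0.7168
After 'pass': P(spam) = 0.1·0.7168 / (0.1·0.7168 + 0.2·0.2832) ≈ 0.5586

0.5586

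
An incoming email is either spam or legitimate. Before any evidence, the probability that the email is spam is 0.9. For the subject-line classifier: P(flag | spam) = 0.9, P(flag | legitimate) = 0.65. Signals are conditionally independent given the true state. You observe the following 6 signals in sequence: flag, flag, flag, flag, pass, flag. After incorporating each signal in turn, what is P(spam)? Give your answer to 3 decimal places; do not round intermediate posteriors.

0.929

Each posterior becomes the prior for the next update.
After 'flag': P(spam) = 0.9·0.9000 / (0.9·0.9000 + 0.65·0.1000) ≈ 0.9257
After 'flag': P(spam) = 0.9·0.9257 / (0.9·0.9257 + 0.65·0.0743) ≈ 0.9452
After 'flag': P(spam) = 0.9·0.9452 / (0.9·0.9452 + 0.65·0.0548) ≈ 0.9598
After 'flag': P(spam) = 0.9·0.9598 / (0.9·0.9598 + 0.65·0.0402) ≈ 0.9707
After 'pass': P(spam) = 0.1·0.9707 / (0.1·0.9707 + 0.35·0.0293) ≈ 0.9043
After 'flag': P(spam) = 0.9·0.9043 / (0.9·0.9043 + 0.65·0.0957) ≈ 0.9290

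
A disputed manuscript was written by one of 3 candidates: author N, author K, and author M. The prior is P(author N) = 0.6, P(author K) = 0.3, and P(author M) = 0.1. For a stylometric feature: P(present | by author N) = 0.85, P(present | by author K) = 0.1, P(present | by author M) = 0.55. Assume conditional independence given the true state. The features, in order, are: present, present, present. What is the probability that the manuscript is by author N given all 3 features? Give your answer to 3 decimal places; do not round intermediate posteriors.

0.956

After 'present': normaliser = 0.85·0.6000 + 0.1·0.3000 + 0.55·0.1000; P(author N) ≈ 0.8571, P(author K) ≈ 0.0504, P(author M) ≈ 0.0924
After 'present': normaliser = 0.85·0.8571 + 0.1·0.0504 + 0.55·0.0924; P(author N) ≈ 0.9288, P(author K) ≈ 0.0064, P(author M) ≈ 0.0648
After 'present': normaliser = 0.85·0.9288 + 0.1·0.0064 + 0.55·0.0648; P(author N) ≈ 0.9561, P(author K) ≈ 0.0008, P(author M) ≈ 0.0432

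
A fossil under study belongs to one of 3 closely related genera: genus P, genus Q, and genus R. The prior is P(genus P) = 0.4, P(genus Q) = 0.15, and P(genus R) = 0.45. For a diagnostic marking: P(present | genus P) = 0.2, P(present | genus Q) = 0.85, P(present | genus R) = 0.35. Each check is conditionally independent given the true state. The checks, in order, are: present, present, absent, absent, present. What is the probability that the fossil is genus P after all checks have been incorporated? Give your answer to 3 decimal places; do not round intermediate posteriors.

0.167

Each posterior becomes the prior for the next update.
After 'present': normaliser = 0.2·0.4000 + 0.85·0.1500 + 0.35·0.4500; P(genus P) ≈ 0.2192, P(genus Q) ≈ 0.3493, P(genus R) ≈ 0.4315
After 'present': normaliser = 0.2·0.2192 + 0.85·0.3493 + 0.35·0.4315; P(genus P) ≈ 0.0891, P(genus Q) ≈ 0.6038, P(genus R) ≈ 0.3071
After 'absent': normaliser = 0.8·0.0891 + 0.15·0.6038 + 0.65·0.3071; P(genus P) ≈ 0.1973, P(genus Q) ≈ 0.2505, P(genus R) ≈ 0.5522
After 'absent': normaliser = 0.8·0.1973 + 0.15·0.2505 + 0.65·0.5522; P(genus P) ≈ 0.2847, P(genus Q) ≈ 0.0678, P(genus R) ≈ 0.6475
After 'present': normaliser = 0.2·0.2847 + 0.85·0.0678 + 0.35·0.6475; P(genus P) ≈ 0.1669, P(genus Q) ≈ 0.1689, P(genus R) ≈ 0.6642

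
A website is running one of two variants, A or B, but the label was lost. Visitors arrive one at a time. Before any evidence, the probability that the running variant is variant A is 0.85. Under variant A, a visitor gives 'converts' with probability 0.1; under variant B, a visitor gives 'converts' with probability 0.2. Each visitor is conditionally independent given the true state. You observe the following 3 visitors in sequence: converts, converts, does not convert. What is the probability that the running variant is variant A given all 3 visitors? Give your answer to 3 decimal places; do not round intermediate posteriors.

0.614

After 'converts': P(A) = 0.1·0.8500 / (0.1·0.8500 + 0.2·0.1500) ≈ 0.7391
After 'converts': P(A) = 0.1·0.7391 / (0.1·0.7391 + 0.2·0.2609) ≈ 0.5862
After 'does not convert': P(A) = 0.9·0.5862 / (0.9·0.5862 + 0.8·0.4138) ≈ 0.6145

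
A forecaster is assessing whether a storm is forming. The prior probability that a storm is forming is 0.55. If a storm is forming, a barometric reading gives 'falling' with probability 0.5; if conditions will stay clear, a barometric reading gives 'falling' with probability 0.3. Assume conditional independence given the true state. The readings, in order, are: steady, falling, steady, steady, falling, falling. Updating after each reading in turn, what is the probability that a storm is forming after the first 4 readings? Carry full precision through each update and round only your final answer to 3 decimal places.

After 'steady': P(storm) = 0.5·0.5500 / (0.5·0.5500 + 0.7·0.4500) ≈ 0.4661
After 'falling': P(storm) = 0.5·0.4661 / (0.5·0.4661 + 0.3·0.5339) ≈ 0.5927
After 'steady': P(storm) = 0.5·0.5927 / (0.5·0.5927 + 0.7·0.4073) ≈ 0.5096
After 'steady': P(storm) = 0.5·0.5096 / (0.5·0.5096 + 0.7·0.4904) ≈ 0.4261

0.426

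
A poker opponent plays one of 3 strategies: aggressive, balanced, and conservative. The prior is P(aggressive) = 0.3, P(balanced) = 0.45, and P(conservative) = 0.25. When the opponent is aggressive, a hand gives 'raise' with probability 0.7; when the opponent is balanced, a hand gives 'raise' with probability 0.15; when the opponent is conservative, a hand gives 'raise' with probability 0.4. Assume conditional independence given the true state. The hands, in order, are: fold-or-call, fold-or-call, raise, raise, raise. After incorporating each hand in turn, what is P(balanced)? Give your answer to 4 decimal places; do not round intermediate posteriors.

After 'fold-or-call': normaliser = 0.3·0.3000 + 0.85·0.4500 + 0.6·0.2500; P(aggressive) ≈ 0.1446, P(balanced) ≈ 0.6145, P(conservative) ≈ 0.2410
After 'fold-or-call': normaliser = 0.3·0.1446 + 0.85·0.6145 + 0.6·0.2410; P(aggressive) ≈ 0.0611, P(balanced) ≈ 0.7354, P(conservative) ≈ 0.2036
After 'raise': normaliser = 0.7·0.0611 + 0.15·0.7354 + 0.4·0.2036; P(aggressive) ≈ 0.1823, P(balanced) ≈ 0.4704, P(conservative) ≈ 0.3473
After 'raise': normaliser = 0.7·0.1823 + 0.15·0.4704 + 0.4·0.3473; P(aggressive) ≈ 0.3786, P(balanced) ≈ 0.2093, P(conservative) ≈ 0.4121
After 'raise': normaliser = 0.7·0.3786 + 0.15·0.2093 + 0.4·0.4121; P(aggressive) ≈ 0.5746, P(balanced) ≈ 0.0681, P(conservative) ≈ 0.3574

0.0681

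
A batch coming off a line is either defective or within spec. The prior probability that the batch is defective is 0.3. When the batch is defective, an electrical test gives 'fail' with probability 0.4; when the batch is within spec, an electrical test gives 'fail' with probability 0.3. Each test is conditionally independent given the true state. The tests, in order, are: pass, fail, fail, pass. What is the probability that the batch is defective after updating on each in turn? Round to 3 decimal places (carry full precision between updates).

0.359

After 'pass': P(defective) = 0.6·0.3000 / (0.6·0.3000 + 0.7·0.7000) ≈ 0.2687
After 'fail': P(defective) = 0.4·0.2687 / (0.4·0.2687 + 0.3·0.7313) ≈ 0.3288
After 'fail': P(defective) = 0.4·0.3288 / (0.4·0.3288 + 0.3·0.6712) ≈ 0.3951
After 'pass': P(defective) = 0.6·0.3951 / (0.6·0.3951 + 0.7·0.6049) ≈ 0.3589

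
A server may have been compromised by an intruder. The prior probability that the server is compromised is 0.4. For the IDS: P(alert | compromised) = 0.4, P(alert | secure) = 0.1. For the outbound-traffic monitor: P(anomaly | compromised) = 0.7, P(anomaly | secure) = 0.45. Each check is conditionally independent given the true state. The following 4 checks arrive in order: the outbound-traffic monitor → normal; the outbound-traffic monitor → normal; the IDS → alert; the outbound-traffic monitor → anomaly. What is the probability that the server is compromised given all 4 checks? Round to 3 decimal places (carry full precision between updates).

After the outbound-traffic monitor='normal': P(compromised) = 0.3·0.4000 / (0.3·0.4000 + 0.55·0.6000) ≈ 0.2667
After the outbound-traffic monitor='normal': P(compromised) = 0.3·0.2667 / (0.3·0.2667 + 0.55·0.7333) ≈ 0.1655
After the IDS='alert': P(compromised) = 0.4·0.1655 / (0.4·0.1655 + 0.1·0.8345) ≈ 0.4424
After the outbound-traffic monitor='anomaly': P(compromised) = 0.7·0.4424 / (0.7·0.4424 + 0.45·0.5576) ≈ 0.5524

0.552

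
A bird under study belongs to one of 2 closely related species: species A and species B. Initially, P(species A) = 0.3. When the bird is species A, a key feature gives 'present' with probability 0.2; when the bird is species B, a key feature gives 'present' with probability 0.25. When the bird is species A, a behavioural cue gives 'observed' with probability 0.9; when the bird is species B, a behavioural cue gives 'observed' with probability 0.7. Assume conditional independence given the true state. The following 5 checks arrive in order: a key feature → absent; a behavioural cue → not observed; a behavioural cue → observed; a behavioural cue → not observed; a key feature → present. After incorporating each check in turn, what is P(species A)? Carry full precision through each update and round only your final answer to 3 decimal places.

After a key feature='absent': P(species A) = 0.8·0.3000 / (0.8·0.3000 + 0.75·0.7000) ≈ 0.3137
After a behavioural cue='not observed': P(species A) = 0.1·0.3137 / (0.1·0.3137 + 0.3·0.6863) ≈ 0.1322
After a behavioural cue='observed': P(species A) = 0.9·0.1322 / (0.9·0.1322 + 0.7·0.8678) ≈ 0.1638
After a behavioural cue='not observed': P(species A) = 0.1·0.1638 / (0.1·0.1638 + 0.3·0.8362) ≈ 0.0613
After a key feature='present': P(species A) = 0.2·0.0613 / (0.2·0.0613 + 0.25·0.9387) ≈ 0.0497

0.050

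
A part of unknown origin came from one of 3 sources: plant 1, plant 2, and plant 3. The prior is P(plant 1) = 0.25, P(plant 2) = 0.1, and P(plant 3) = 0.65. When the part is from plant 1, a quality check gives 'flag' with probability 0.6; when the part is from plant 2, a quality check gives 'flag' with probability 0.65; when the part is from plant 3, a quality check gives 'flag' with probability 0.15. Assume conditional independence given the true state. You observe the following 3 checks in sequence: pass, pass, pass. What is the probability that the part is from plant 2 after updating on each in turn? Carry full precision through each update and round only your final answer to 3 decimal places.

After 'pass': normaliser = 0.4·0.2500 + 0.35·0.1000 + 0.85·0.6500; P(plant 1) ≈ 0.1455, P(plant 2) ≈ 0.0509, P(plant 3) ≈ 0.8036
After 'pass': normaliser = 0.4·0.1455 + 0.35·0.0509 + 0.85·0.8036; P(plant 1) ≈ 0.0766, P(plant 2) ≈ 0.0235, P(plant 3) ≈ 0.8999
After 'pass': normaliser = 0.4·0.0766 + 0.35·0.0235 + 0.85·0.8999; P(plant 1) ≈ 0.0381, P(plant 2) ≈ 0.0102, P(plant 3) ≈ 0.9516

0.010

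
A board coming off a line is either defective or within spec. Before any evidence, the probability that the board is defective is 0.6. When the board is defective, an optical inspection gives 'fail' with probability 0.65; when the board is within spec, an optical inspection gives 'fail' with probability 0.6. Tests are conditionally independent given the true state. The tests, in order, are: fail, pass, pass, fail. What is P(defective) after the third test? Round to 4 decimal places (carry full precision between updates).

0.5544

After 'fail': P(defective) = 0.65·0.6000 / (0.65·0.6000 + 0.6·0.4000) ≈ 0.6190
After 'pass': P(defective) = 0.35·0.6190 / (0.35·0.6190 + 0.4·0.3810) ≈ 0.5871
After 'pass': P(defective) = 0.35·0.5871 / (0.35·0.5871 + 0.4·0.4129) ≈ 0.5544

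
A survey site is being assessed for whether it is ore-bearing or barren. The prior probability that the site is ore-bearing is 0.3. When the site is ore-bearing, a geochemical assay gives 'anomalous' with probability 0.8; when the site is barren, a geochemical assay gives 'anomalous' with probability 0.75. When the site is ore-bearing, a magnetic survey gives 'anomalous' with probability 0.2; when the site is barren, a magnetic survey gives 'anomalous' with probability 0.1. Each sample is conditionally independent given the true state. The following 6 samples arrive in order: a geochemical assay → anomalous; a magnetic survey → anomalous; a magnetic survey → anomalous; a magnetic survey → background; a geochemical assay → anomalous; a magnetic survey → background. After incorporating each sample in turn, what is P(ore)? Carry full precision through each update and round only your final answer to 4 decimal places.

0.6065

After a geochemical assay='anomalous': P(ore) = 0.8·0.3000 / (0.8·0.3000 + 0.75·0.7000) ≈ 0.3137
After a magnetic survey='anomalous': P(ore) = 0.2·0.3137 / (0.2·0.3137 + 0.1·0.6863) ≈ 0.4776
After a magnetic survey='anomalous': P(ore) = 0.2·0.4776 / (0.2·0.4776 + 0.1·0.5224) ≈ 0.6465
After a magnetic survey='background': P(ore) = 0.8·0.6465 / (0.8·0.6465 + 0.9·0.3535) ≈ 0.6191
After a geochemical assay='anomalous': P(ore) = 0.8·0.6191 / (0.8·0.6191 + 0.75·0.3809) ≈ 0.6342
After a magnetic survey='background': P(ore) = 0.8·0.6342 / (0.8·0.6342 + 0.9·0.3658) ≈ 0.6065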